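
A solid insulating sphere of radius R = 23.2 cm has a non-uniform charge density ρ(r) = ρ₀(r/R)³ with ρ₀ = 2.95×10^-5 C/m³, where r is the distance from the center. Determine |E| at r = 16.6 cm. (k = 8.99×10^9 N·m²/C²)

|E| = 3.38×10^4 N/C

By spherical symmetry E is radial; choose a Gaussian sphere of radius r = 16.6 cm (r < R).
Integrate the density: Q_enc = 4π ∫₀^r ρ₀(r'/R)^3 r'² dr' = 4πρ₀ r^6/(6·R³) = 1.035e-7 C.
Gauss's law: E·4πr² = Q_enc/ε₀.
E = k|Q_enc|/r² = (8.99×10^9)(1.035×10^-7)/(0.166)² = 3.38×10^4 N/C.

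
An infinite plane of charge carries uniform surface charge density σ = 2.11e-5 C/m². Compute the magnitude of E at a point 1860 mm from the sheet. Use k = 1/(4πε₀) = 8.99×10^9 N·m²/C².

|E| ≈ 1.19e6 N/C

By planar symmetry E is perpendicular to the sheet and uniform; use a Gaussian pillbox with flat faces of area A on each side of the sheet.
Only the two end caps contribute flux: Φ = 2EA. With Q_enc = σA, Gauss's law gives E = |σ|/(2ε₀).
E = 2πk|σ| = 2π(8.99×10^9)(2.11e-5) = 1.19×10^6 N/C.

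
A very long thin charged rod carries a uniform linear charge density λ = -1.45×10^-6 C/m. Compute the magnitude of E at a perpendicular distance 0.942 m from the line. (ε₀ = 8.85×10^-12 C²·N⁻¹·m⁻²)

By cylindrical symmetry E is radial; use a coaxial Gaussian cylinder of radius 0.942 m and length L.
Q_enc = λL, so λ_enc = -1.45×10^-6 C/m.
Since E is radial and uniform over the curved surface, Φ = E·2πrL = Q_enc/ε₀ = λ_enc L/ε₀.
E = |λ_enc|/(2πε₀r) = (1.45e-6)/(2π·8.85×10^-12·0.942) = 2.77×10^4 N/C.

E = 2.77×10^4 V/m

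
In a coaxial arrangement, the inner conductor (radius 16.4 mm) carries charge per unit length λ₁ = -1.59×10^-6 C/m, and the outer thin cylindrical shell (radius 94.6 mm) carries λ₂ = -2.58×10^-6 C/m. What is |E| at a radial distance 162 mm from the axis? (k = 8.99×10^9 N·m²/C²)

Coaxial Gaussian cylinder, radius r = 162 mm, length L (r > 94.6 mm, enclosing both).
λ_enc = λ₁ + λ₂ = (-1.59×10^-6) + (-2.58e-6) = -4.17×10^-6 C/m.
Since E is radial and uniform over the curved surface, Φ = E·2πrL = Q_enc/ε₀ = λ_enc L/ε₀.
E = 2k|λ_enc|/r = 2(8.99×10^9)(4.17×10^-6)/(0.162) = 4.63×10^5 N/C.

E = 4.63e5 V/m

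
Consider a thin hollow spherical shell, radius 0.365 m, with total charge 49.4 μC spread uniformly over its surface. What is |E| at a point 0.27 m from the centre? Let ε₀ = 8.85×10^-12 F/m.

|E| = 0 N/C

Take a concentric spherical Gaussian surface of radius r = 0.27 m (inside the shell, r < 0.365 m).
No charge lies within this surface, so Q_enc = 0 and Gauss's law gives E·4πr² = 0 ⇒ E = 0.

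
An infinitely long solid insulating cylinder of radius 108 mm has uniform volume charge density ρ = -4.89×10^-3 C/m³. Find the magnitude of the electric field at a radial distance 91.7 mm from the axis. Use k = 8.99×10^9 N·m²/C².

Take a coaxial cylindrical Gaussian surface of radius r = 91.7 mm and length L (r < R).
Enclosed charge per unit length: λ_enc = ρ·πr² = (-4.89e-3)π(0.0917)² = -1.292e-4 C/m.
Since E is radial and uniform over the curved surface, Φ = E·2πrL = Q_enc/ε₀ = λ_enc L/ε₀.
E = 2k|λ_enc|/r = 2(8.99×10^9)(1.292×10^-4)/(0.0917) = 2.53×10^7 N/C.

|E| ≈ 2.53×10^7 V/m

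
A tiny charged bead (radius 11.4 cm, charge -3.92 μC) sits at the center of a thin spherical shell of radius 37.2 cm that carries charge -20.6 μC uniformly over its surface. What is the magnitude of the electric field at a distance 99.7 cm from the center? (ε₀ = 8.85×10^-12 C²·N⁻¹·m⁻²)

By spherical symmetry E is radial; choose a Gaussian sphere of radius r = 99.7 cm (r > 37.2 cm, enclosing both).
Q_enc = (-3.92 μC) + (-20.6 μC) = -2.452e-5 C.
Gauss's law: E·4πr² = Q_enc/ε₀.
E = |Q_enc|/(4πε₀r²) = (2.452×10^-5)/(4π·8.85×10^-12·(0.997)²) = 2.22×10^5 N/C.

E = 2.22×10^5 V/m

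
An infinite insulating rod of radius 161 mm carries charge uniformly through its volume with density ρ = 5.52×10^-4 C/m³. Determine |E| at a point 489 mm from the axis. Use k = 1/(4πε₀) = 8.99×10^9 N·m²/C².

|E| ≈ 1.65e6 N/C

Take a coaxial cylindrical Gaussian surface of radius r = 489 mm and length L (r > 161 mm, full cross-section enclosed).
λ_enc = ρ·πR² = (5.52×10^-4)π(0.161)² = 4.495e-5 C/m.
Since E is radial and uniform over the curved surface, Φ = E·2πrL = Q_enc/ε₀ = λ_enc L/ε₀.
E = 2k|λ_enc|/r = 2(8.99×10^9)(4.495×10^-5)/(0.489) = 1.65e6 N/C.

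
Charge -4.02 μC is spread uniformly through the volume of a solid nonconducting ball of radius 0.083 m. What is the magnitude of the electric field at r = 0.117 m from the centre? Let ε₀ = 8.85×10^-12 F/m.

Symmetry ⇒ E = E(r) r̂. Gaussian sphere of radius r = 0.117 m (r > R, so the entire charge is enclosed).
Q_enc = -4.02 μC = -4.02e-6 C.
Since E is radial and uniform over the Gaussian sphere, Φ = E·4πr² = Q_enc/ε₀.
E = |Q_enc|/(4πε₀r²) = (4.02e-6)/(4π·8.85×10^-12·(0.117)²) = 2.64×10^6 N/C.

|E| = 2.64×10^6 N/C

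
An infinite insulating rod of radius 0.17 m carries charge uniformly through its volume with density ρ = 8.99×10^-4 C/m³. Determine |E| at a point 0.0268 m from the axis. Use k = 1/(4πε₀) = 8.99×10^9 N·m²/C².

By cylindrical symmetry E is radial; use a coaxial Gaussian cylinder of radius 0.0268 m and length L (r < R).
Charge inside radius r per length L is ρ·πr²·L, so λ_enc = ρπr² = 2.029×10^-6 C/m.
Gauss's law: E·2πrL = λ_enc L/ε₀.
E = 2k|λ_enc|/r = 2(8.99×10^9)(2.029×10^-6)/(0.0268) = 1.36×10^6 N/C.

E ≈ 1.36e6 N/C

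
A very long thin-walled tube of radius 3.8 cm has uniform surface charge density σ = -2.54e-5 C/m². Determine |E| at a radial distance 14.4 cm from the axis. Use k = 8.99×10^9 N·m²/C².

Choose a coaxial cylinder of radius r = 14.4 cm (arbitrary length L) as the Gaussian surface (r > 3.8 cm).
The whole shell is enclosed: λ_enc = σ·2πR = (-2.54e-5)·2π·(0.038) = -6.065×10^-6 C/m.
By Gauss's law (flux through the curved wall only), E·2πrL = λ_enc L/ε₀.
E = 2k|λ_enc|/r = 2(8.99×10^9)(6.065×10^-6)/(0.144) = 7.57×10^5 N/C.

|E| ≈ 7.57×10^5 N/C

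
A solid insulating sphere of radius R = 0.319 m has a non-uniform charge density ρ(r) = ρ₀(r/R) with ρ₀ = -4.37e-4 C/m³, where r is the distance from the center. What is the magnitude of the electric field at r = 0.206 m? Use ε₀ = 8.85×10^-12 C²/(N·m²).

|E| = 1.64×10^6 N/C

Symmetry ⇒ E = E(r) r̂. Gaussian sphere of radius r = 0.206 m (r < R).
Integrate the density: Q_enc = 4π ∫₀^r ρ₀(r'/R)^1 r'² dr' = 4πρ₀ r^4/(4·R) = -7.75×10^-6 C.
Since E is radial and uniform over the Gaussian sphere, Φ = E·4πr² = Q_enc/ε₀.
E = |Q_enc|/(4πε₀r²) = (7.75e-6)/(4π·8.85×10^-12·(0.206)²) = 1.64×10^6 N/C.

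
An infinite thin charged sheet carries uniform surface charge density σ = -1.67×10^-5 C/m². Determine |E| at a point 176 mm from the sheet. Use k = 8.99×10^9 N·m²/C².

|E| = 9.43×10^5 N/C

By planar symmetry E is perpendicular to the sheet and uniform; use a Gaussian pillbox with flat faces of area A on each side of the sheet.
Flux Φ = 2EA and Q_enc = σA, so 2EA = σA/ε₀ ⇒ E = |σ|/(2ε₀), independent of distance.
E = 2πk|σ| = 2π(8.99×10^9)(1.67e-5) = 9.43×10^5 N/C.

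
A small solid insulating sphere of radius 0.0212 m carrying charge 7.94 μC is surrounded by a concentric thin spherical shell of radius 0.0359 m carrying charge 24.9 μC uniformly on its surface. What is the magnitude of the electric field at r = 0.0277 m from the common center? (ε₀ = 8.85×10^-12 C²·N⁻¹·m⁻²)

|E| = 9.30×10^7 N/C

Use a concentric Gaussian sphere at r = 0.0277 m (between the bodies, 0.0212 m < r < 0.0359 m).
The shell at 0.0359 m lies outside the Gaussian surface, so Q_enc = 7.94 μC = 7.94×10^-6 C.
Applying ∮E·dA = Q_enc/ε₀ with Φ = E(4πr²):
E = |Q_enc|/(4πε₀r²) = (7.94×10^-6)/(4π·8.85×10^-12·(0.0277)²) = 9.30e7 N/C.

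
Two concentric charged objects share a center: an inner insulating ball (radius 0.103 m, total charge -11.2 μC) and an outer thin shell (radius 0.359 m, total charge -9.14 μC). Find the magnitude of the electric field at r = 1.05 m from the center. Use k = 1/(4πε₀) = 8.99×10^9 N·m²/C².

E ≈ 1.66e5 N/C

Take a concentric spherical Gaussian surface of radius r = 1.05 m (r > 0.359 m, enclosing both).
Q_enc = (-11.2 μC) + (-9.14 μC) = -2.034e-5 C.
Gauss's law: E·4πr² = Q_enc/ε₀.
E = k|Q_enc|/r² = (8.99×10^9)(2.034e-5)/(1.05)² = 1.66×10^5 N/C.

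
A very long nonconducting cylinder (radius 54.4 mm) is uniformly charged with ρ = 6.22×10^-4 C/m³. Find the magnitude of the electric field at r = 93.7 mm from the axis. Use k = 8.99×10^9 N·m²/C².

E ≈ 1.11×10^6 N/C

Choose a coaxial cylinder of radius r = 93.7 mm (arbitrary length L) as the Gaussian surface (r > 54.4 mm, full cross-section enclosed).
λ_enc = ρ·πR² = (6.22×10^-4)π(0.0544)² = 5.783e-6 C/m.
By Gauss's law (flux through the curved wall only), E·2πrL = λ_enc L/ε₀.
E = 2k|λ_enc|/r = 2(8.99×10^9)(5.783×10^-6)/(0.0937) = 1.11e6 N/C.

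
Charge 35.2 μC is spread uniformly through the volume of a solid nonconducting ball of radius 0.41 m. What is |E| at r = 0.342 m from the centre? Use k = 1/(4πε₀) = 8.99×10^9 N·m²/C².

Use a concentric Gaussian sphere at r = 0.342 m (r < R).
Only the charge within r is enclosed: Q_enc = Q·(r/R)³ = (35.2 μC)·(0.342 m/0.41 m)³ = 2.043×10^-5 C.
Since E is radial and uniform over the Gaussian sphere, Φ = E·4πr² = Q_enc/ε₀.
E = k|Q_enc|/r² = (8.99×10^9)(2.043×10^-5)/(0.342)² = 1.57×10^6 N/C.

1.57e6 N/C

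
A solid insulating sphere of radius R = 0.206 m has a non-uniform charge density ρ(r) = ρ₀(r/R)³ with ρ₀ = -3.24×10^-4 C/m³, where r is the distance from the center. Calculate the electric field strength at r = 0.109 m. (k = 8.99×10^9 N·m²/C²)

Use a concentric Gaussian sphere at r = 0.109 m (r < R).
Integrate the density: Q_enc = 4π ∫₀^r ρ₀(r'/R)^3 r'² dr' = 4πρ₀ r^6/(6·R³) = -1.302e-7 C.
Since E is radial and uniform over the Gaussian sphere, Φ = E·4πr² = Q_enc/ε₀.
E = k|Q_enc|/r² = (8.99×10^9)(1.302×10^-7)/(0.109)² = 9.85×10^4 N/C.

9.85×10^4 N/C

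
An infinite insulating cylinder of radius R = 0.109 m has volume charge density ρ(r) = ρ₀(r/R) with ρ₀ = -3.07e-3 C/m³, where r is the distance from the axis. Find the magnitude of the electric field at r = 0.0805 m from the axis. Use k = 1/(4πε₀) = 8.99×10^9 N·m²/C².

E ≈ 6.87×10^6 N/C

Choose a coaxial cylinder of radius r = 0.0805 m (arbitrary length L) as the Gaussian surface (r < R).
λ_enc = ∫₀^r ρ(r')·2πr' dr' = (2πρ₀/R)·r^3/3 = -3.077×10^-5 C/m.
By Gauss's law (flux through the curved wall only), E·2πrL = λ_enc L/ε₀.
E = 2k|λ_enc|/r = 2(8.99×10^9)(3.077×10^-5)/(0.0805) = 6.87×10^6 N/C.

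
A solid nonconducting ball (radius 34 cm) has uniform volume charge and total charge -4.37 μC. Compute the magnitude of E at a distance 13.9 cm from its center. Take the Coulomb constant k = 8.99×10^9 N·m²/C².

Symmetry ⇒ E = E(r) r̂. Gaussian sphere of radius r = 13.9 cm (r < R).
For a uniform sphere the enclosed fraction is (r/R)³, so Q_enc = (-4.37 μC)(0.139/0.34)³ = -2.986×10^-7 C.
By Gauss's law, ∮E·dA = E·4πr² = Q_enc/ε₀.
E = k|Q_enc|/r² = (8.99×10^9)(2.986e-7)/(0.139)² = 1.39e5 N/C.

|E| ≈ 1.39e5 V/m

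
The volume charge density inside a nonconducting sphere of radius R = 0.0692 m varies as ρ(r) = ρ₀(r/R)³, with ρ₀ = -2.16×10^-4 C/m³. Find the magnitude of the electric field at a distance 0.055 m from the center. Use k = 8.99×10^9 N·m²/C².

Symmetry ⇒ E = E(r) r̂. Gaussian sphere of radius r = 0.055 m (r < R).
Integrate the density: Q_enc = 4π ∫₀^r ρ₀(r'/R)^3 r'² dr' = 4πρ₀ r^6/(6·R³) = -3.779e-8 C.
By Gauss's law, ∮E·dA = E·4πr² = Q_enc/ε₀.
E = k|Q_enc|/r² = (8.99×10^9)(3.779×10^-8)/(0.055)² = 1.12e5 N/C.

|E| = 1.12e5 N/C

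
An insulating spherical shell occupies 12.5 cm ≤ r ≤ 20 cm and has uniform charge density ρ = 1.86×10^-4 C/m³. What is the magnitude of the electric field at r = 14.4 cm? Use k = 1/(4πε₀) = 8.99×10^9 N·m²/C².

Use a concentric Gaussian sphere at r = 14.4 cm (within the shell material, 12.5 cm < r < 20 cm).
Only the shell between 12.5 cm and r is enclosed: Q_enc = ρ·(4π/3)(r³ − a³) = (1.86×10^-4)·(4π/3)·((0.144)³ − (0.125)³) = 8.047×10^-7 C.
Since E is radial and uniform over the Gaussian sphere, Φ = E·4πr² = Q_enc/ε₀.
E = k|Q_enc|/r² = (8.99×10^9)(8.047×10^-7)/(0.144)² = 3.49×10^5 N/C.

E = 3.49×10^5 V/m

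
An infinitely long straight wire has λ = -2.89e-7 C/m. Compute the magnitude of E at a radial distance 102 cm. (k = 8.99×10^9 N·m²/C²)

E ≈ 5.09×10^3 N/C

Choose a coaxial cylinder of radius r = 102 cm (arbitrary length L) as the Gaussian surface.
Q_enc = λL, so λ_enc = -2.89e-7 C/m.
Gauss's law: E·2πrL = λ_enc L/ε₀.
E = 2k|λ_enc|/r = 2(8.99×10^9)(2.89e-7)/(1.02) = 5.09×10^3 N/C.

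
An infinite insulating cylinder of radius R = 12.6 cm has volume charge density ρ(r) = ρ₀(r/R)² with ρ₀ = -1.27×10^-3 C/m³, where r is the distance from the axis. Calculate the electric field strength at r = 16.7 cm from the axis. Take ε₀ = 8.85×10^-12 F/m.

By cylindrical symmetry E is radial; use a coaxial Gaussian cylinder of radius 16.7 cm and length L (r > R, full charge per length enclosed).
λ_enc = 2π ∫₀^R ρ₀(r'/R)^2 r' dr' = 2πρ₀R²/4 = -3.167e-5 C/m.
By Gauss's law (flux through the curved wall only), E·2πrL = λ_enc L/ε₀.
E = |λ_enc|/(2πε₀r) = (3.167×10^-5)/(2π·8.85×10^-12·0.167) = 3.41e6 N/C.

E ≈ 3.41×10^6 N/C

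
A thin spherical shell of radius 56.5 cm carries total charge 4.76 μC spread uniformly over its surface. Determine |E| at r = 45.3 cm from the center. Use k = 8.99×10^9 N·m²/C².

|E| = 0 N/C

Symmetry ⇒ E = E(r) r̂. Gaussian sphere of radius r = 45.3 cm (inside the shell, r < 56.5 cm).
No charge lies within this surface, so Q_enc = 0 and Gauss's law gives E·4πr² = 0 ⇒ E = 0.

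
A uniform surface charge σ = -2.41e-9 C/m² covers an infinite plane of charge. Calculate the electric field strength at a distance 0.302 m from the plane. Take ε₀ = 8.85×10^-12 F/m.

By planar symmetry E is perpendicular to the sheet and uniform; use a Gaussian pillbox with flat faces of area A on each side of the sheet.
Only the two end caps contribute flux: Φ = 2EA. With Q_enc = σA, Gauss's law gives E = |σ|/(2ε₀).
E = |σ|/(2ε₀) = (2.41×10^-9)/(2·8.85×10^-12) = 136 N/C.

|E| ≈ 136 V/m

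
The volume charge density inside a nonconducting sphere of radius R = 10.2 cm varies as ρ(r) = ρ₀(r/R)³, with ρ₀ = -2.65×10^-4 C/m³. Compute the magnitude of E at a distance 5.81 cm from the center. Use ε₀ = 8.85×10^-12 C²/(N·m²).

Take a concentric spherical Gaussian surface of radius r = 5.81 cm (r < R).
Integrate the density: Q_enc = 4π ∫₀^r ρ₀(r'/R)^3 r'² dr' = 4πρ₀ r^6/(6·R³) = -2.012e-8 C.
By Gauss's law, ∮E·dA = E·4πr² = Q_enc/ε₀.
E = |Q_enc|/(4πε₀r²) = (2.012×10^-8)/(4π·8.85×10^-12·(0.0581)²) = 5.36e4 N/C.

|E| ≈ 5.36×10^4 V/m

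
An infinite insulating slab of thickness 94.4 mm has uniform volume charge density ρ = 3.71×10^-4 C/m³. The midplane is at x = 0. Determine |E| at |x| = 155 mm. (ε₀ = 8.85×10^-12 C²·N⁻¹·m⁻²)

The point |x| = 155 mm lies outside the slab (half-thickness 0.0472 m). A symmetric pillbox spanning the full slab encloses Q_enc = ρ·d·A.
Flux = 2EA ⇒ E = |ρ|d/(2ε₀), independent of distance outside.
E = (3.71×10^-4)(0.0944)/(2·8.85×10^-12) = 1.98×10^6 N/C.

E = 1.98×10^6 N/C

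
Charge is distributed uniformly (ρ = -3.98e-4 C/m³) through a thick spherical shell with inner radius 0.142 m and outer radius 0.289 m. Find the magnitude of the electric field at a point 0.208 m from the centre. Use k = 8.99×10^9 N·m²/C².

|E| ≈ 2.13×10^6 N/C

Use a concentric Gaussian sphere at r = 0.208 m (within the shell material, 0.142 m < r < 0.289 m).
Only the shell between 0.142 m and r is enclosed: Q_enc = ρ·(4π/3)(r³ − a³) = (-3.98×10^-4)·(4π/3)·((0.208)³ − (0.142)³) = -1.023×10^-5 C.
Since E is radial and uniform over the Gaussian sphere, Φ = E·4πr² = Q_enc/ε₀.
E = k|Q_enc|/r² = (8.99×10^9)(1.023×10^-5)/(0.208)² = 2.13e6 N/C.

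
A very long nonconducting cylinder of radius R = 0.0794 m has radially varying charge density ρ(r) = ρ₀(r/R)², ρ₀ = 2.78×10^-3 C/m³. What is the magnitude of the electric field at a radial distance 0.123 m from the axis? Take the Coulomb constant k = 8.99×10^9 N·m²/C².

By cylindrical symmetry E is radial; use a coaxial Gaussian cylinder of radius 0.123 m and length L (r > R, full charge per length enclosed).
λ_enc = 2π ∫₀^R ρ₀(r'/R)^2 r' dr' = 2πρ₀R²/4 = 2.753×10^-5 C/m.
By Gauss's law (flux through the curved wall only), E·2πrL = λ_enc L/ε₀.
E = 2k|λ_enc|/r = 2(8.99×10^9)(2.753e-5)/(0.123) = 4.02×10^6 N/C.

|E| ≈ 4.02e6 N/C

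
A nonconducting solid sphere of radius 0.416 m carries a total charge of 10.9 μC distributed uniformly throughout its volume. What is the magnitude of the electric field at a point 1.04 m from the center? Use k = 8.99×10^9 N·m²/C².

|E| ≈ 9.06×10^4 V/m

Symmetry ⇒ E = E(r) r̂. Gaussian sphere of radius r = 1.04 m (r > R, so the entire charge is enclosed).
Q_enc = 10.9 μC = 1.09×10^-5 C.
Applying ∮E·dA = Q_enc/ε₀ with Φ = E(4πr²):
E = k|Q_enc|/r² = (8.99×10^9)(1.09e-5)/(1.04)² = 9.06×10^4 N/C.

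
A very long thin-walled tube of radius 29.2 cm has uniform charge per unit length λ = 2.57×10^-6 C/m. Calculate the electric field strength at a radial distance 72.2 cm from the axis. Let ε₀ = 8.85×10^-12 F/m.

Take a coaxial cylindrical Gaussian surface of radius r = 72.2 cm and length L (r > 29.2 cm).
The full line charge is enclosed: λ_enc = 2.57×10^-6 C/m.
Applying ∮E·dA = Q_enc/ε₀ with the end caps contributing no flux:
E = |λ_enc|/(2πε₀r) = (2.57e-6)/(2π·8.85×10^-12·0.722) = 6.40×10^4 N/C.

E ≈ 6.40×10^4 V/m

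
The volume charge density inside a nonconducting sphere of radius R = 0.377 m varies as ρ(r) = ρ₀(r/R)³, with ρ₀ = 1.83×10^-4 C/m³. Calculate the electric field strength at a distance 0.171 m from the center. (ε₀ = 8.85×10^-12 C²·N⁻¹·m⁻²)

|E| = 5.50×10^4 V/m

Symmetry ⇒ E = E(r) r̂. Gaussian sphere of radius r = 0.171 m (r < R).
Q_enc = ∫₀^r ρ(r')·4πr'² dr' = (4πρ₀/R³) ∫₀^r r'^5 dr' = 4πρ₀ r^6/(6·R³) = 1.788e-7 C.
Applying ∮E·dA = Q_enc/ε₀ with Φ = E(4πr²):
E = |Q_enc|/(4πε₀r²) = (1.788×10^-7)/(4π·8.85×10^-12·(0.171)²) = 5.50e4 N/C.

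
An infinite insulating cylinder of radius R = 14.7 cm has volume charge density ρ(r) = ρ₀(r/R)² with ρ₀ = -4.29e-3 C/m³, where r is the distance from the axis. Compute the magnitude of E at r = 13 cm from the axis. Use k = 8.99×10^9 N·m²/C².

E ≈ 1.23×10^7 N/C

Choose a coaxial cylinder of radius r = 13 cm (arbitrary length L) as the Gaussian surface (r < R).
Integrating ρ over the cross-section to radius r: λ_enc = (2πρ₀/R²) ∫₀^r r'^3 dr' = 2πρ₀ r^4/(4·R²) = -8.907×10^-5 C/m.
Gauss's law: E·2πrL = λ_enc L/ε₀.
E = 2k|λ_enc|/r = 2(8.99×10^9)(8.907×10^-5)/(0.13) = 1.23×10^7 N/C.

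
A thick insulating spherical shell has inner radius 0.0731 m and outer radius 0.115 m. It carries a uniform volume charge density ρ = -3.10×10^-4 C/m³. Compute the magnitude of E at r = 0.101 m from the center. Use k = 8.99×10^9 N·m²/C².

Use a concentric Gaussian sphere at r = 0.101 m (within the shell material, 0.0731 m < r < 0.115 m).
Only the shell between 0.0731 m and r is enclosed: Q_enc = ρ·(4π/3)(r³ − a³) = (-3.10×10^-4)·(4π/3)·((0.101)³ − (0.0731)³) = -8.306e-7 C.
Applying ∮E·dA = Q_enc/ε₀ with Φ = E(4πr²):
E = k|Q_enc|/r² = (8.99×10^9)(8.306e-7)/(0.101)² = 7.32×10^5 N/C.

7.32e5 N/C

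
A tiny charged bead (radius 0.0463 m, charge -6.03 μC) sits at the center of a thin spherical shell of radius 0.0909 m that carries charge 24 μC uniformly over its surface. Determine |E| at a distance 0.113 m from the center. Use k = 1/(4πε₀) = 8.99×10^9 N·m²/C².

E = 1.27×10^7 N/C

Take a concentric spherical Gaussian surface of radius r = 0.113 m (r > 0.0909 m, enclosing both).
Q_enc = (-6.03 μC) + (24 μC) = 1.797×10^-5 C.
Since E is radial and uniform over the Gaussian sphere, Φ = E·4πr² = Q_enc/ε₀.
E = k|Q_enc|/r² = (8.99×10^9)(1.797e-5)/(0.113)² = 1.27×10^7 N/C.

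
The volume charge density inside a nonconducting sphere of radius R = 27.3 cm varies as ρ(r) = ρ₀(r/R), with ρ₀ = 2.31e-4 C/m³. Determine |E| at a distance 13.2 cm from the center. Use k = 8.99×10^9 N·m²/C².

E ≈ 4.16×10^5 N/C

Take a concentric spherical Gaussian surface of radius r = 13.2 cm (r < R).
Integrate the density: Q_enc = 4π ∫₀^r ρ₀(r'/R)^1 r'² dr' = 4πρ₀ r^4/(4·R) = 8.07×10^-7 C.
Gauss's law: E·4πr² = Q_enc/ε₀.
E = k|Q_enc|/r² = (8.99×10^9)(8.07×10^-7)/(0.132)² = 4.16×10^5 N/C.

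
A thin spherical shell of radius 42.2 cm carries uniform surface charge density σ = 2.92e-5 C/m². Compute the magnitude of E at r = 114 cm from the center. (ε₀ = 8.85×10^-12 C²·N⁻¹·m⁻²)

4.52e5 V/m

By spherical symmetry E is radial; choose a Gaussian sphere of radius r = 114 cm (r > 42.2 cm).
The entire shell is enclosed: Q_enc = σ·4πR² = (2.92×10^-5)·4π·(0.422)² = 6.535×10^-5 C.
Gauss's law: E·4πr² = Q_enc/ε₀.
E = |Q_enc|/(4πε₀r²) = (6.535×10^-5)/(4π·8.85×10^-12·(1.14)²) = 4.52×10^5 N/C.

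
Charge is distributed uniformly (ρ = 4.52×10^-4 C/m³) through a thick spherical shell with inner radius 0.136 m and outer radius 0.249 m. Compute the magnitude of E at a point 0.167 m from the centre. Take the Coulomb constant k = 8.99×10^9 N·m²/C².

By spherical symmetry E is radial; choose a Gaussian sphere of radius r = 0.167 m (within the shell material, 0.136 m < r < 0.249 m).
Only the shell between 0.136 m and r is enclosed: Q_enc = ρ·(4π/3)(r³ − a³) = (4.52e-4)·(4π/3)·((0.167)³ − (0.136)³) = 4.056×10^-6 C.
By Gauss's law, ∮E·dA = E·4πr² = Q_enc/ε₀.
E = k|Q_enc|/r² = (8.99×10^9)(4.056×10^-6)/(0.167)² = 1.31e6 N/C.

E = 1.31×10^6 V/m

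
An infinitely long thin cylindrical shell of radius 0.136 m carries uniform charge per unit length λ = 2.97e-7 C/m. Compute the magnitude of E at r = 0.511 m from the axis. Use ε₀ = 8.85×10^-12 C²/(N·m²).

Choose a coaxial cylinder of radius r = 0.511 m (arbitrary length L) as the Gaussian surface (r > 0.136 m).
The full line charge is enclosed: λ_enc = 2.97×10^-7 C/m.
Gauss's law: E·2πrL = λ_enc L/ε₀.
E = |λ_enc|/(2πε₀r) = (2.97e-7)/(2π·8.85×10^-12·0.511) = 1.05×10^4 N/C.

|E| = 1.05e4 N/C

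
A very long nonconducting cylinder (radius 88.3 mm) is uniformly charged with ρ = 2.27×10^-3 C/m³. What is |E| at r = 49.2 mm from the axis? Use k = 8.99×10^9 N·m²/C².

|E| ≈ 6.31e6 V/m

Coaxial Gaussian cylinder, radius r = 49.2 mm, length L (r < R).
Charge inside radius r per length L is ρ·πr²·L, so λ_enc = ρπr² = 1.726e-5 C/m.
Applying ∮E·dA = Q_enc/ε₀ with the end caps contributing no flux:
E = 2k|λ_enc|/r = 2(8.99×10^9)(1.726e-5)/(0.0492) = 6.31×10^6 N/C.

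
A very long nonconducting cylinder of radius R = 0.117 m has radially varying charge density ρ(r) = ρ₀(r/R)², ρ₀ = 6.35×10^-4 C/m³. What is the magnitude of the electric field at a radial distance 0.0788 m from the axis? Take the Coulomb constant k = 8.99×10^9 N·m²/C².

Coaxial Gaussian cylinder, radius r = 0.0788 m, length L (r < R).
Integrating ρ over the cross-section to radius r: λ_enc = (2πρ₀/R²) ∫₀^r r'^3 dr' = 2πρ₀ r^4/(4·R²) = 2.809×10^-6 C/m.
Applying ∮E·dA = Q_enc/ε₀ with the end caps contributing no flux:
E = 2k|λ_enc|/r = 2(8.99×10^9)(2.809e-6)/(0.0788) = 6.41×10^5 N/C.

|E| ≈ 6.41×10^5 N/C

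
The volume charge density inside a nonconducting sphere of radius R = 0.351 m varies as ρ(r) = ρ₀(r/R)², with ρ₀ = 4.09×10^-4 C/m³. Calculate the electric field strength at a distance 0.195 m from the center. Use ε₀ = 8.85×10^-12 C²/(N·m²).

Use a concentric Gaussian sphere at r = 0.195 m (r < R).
Q_enc = ∫₀^r ρ(r')·4πr'² dr' = (4πρ₀/R²) ∫₀^r r'^4 dr' = 4πρ₀ r^5/(5·R²) = 2.352×10^-6 C.
By Gauss's law, ∮E·dA = E·4πr² = Q_enc/ε₀.
E = |Q_enc|/(4πε₀r²) = (2.352e-6)/(4π·8.85×10^-12·(0.195)²) = 5.56e5 N/C.

5.56e5 N/C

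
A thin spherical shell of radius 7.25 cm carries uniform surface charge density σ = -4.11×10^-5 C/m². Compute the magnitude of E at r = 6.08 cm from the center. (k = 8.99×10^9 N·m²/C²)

E = 0 (no enclosed charge)

Take a concentric spherical Gaussian surface of radius r = 6.08 cm (inside the shell, r < 7.25 cm).
All the charge is outside the Gaussian surface: Q_enc = 0, hence E = 0 everywhere inside the shell.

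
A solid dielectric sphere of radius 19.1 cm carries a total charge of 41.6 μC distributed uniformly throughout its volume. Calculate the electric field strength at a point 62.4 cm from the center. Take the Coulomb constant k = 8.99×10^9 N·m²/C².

Take a concentric spherical Gaussian surface of radius r = 62.4 cm (r > R, so the entire charge is enclosed).
Q_enc = 41.6 μC = 4.16×10^-5 C.
Gauss's law: E·4πr² = Q_enc/ε₀.
E = k|Q_enc|/r² = (8.99×10^9)(4.16e-5)/(0.624)² = 9.60e5 N/C.

|E| = 9.60×10^5 V/m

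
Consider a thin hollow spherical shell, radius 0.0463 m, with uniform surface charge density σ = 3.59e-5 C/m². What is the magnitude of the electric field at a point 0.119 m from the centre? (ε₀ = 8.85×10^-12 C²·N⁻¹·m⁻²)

Take a concentric spherical Gaussian surface of radius r = 0.119 m (r > 0.0463 m).
The entire shell is enclosed: Q_enc = σ·4πR² = (3.59×10^-5)·4π·(0.0463)² = 9.671×10^-7 C.
By Gauss's law, ∮E·dA = E·4πr² = Q_enc/ε₀.
E = |Q_enc|/(4πε₀r²) = (9.671×10^-7)/(4π·8.85×10^-12·(0.119)²) = 6.14×10^5 N/C.

|E| = 6.14e5 N/C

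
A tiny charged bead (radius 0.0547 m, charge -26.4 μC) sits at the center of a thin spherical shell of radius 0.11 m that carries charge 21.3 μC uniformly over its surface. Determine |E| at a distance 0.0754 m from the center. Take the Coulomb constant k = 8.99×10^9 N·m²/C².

Symmetry ⇒ E = E(r) r̂. Gaussian sphere of radius r = 0.0754 m (between the bodies, 0.0547 m < r < 0.11 m).
Only the inner charge is enclosed; the outer shell contributes nothing inside itself. Q_enc = -26.4 μC = -2.64e-5 C.
Since E is radial and uniform over the Gaussian sphere, Φ = E·4πr² = Q_enc/ε₀.
E = k|Q_enc|/r² = (8.99×10^9)(2.64e-5)/(0.0754)² = 4.17e7 N/C.

|E| = 4.17e7 N/C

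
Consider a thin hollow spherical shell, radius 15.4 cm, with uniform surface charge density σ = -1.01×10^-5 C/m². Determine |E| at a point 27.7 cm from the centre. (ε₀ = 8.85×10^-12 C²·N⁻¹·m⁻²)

Symmetry ⇒ E = E(r) r̂. Gaussian sphere of radius r = 27.7 cm (r > 15.4 cm).
The entire shell is enclosed: Q_enc = σ·4πR² = (-1.01e-5)·4π·(0.154)² = -3.01×10^-6 C.
Gauss's law: E·4πr² = Q_enc/ε₀.
E = |Q_enc|/(4πε₀r²) = (3.01e-6)/(4π·8.85×10^-12·(0.277)²) = 3.53e5 N/C.

3.53×10^5 N/C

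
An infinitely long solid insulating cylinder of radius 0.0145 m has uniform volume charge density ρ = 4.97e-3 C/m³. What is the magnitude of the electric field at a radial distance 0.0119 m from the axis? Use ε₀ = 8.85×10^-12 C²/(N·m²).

E ≈ 3.34e6 N/C

Coaxial Gaussian cylinder, radius r = 0.0119 m, length L (r < R).
Charge inside radius r per length L is ρ·πr²·L, so λ_enc = ρπr² = 2.211e-6 C/m.
By Gauss's law (flux through the curved wall only), E·2πrL = λ_enc L/ε₀.
E = |λ_enc|/(2πε₀r) = (2.211×10^-6)/(2π·8.85×10^-12·0.0119) = 3.34×10^6 N/C.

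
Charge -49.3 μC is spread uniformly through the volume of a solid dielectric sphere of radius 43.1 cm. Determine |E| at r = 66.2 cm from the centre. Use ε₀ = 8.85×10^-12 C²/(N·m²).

E = 1.01e6 N/C

Symmetry ⇒ E = E(r) r̂. Gaussian sphere of radius r = 66.2 cm (r > R, so the entire charge is enclosed).
Q_enc = -49.3 μC = -4.93e-5 C.
Applying ∮E·dA = Q_enc/ε₀ with Φ = E(4πr²):
E = |Q_enc|/(4πε₀r²) = (4.93×10^-5)/(4π·8.85×10^-12·(0.662)²) = 1.01×10^6 N/C.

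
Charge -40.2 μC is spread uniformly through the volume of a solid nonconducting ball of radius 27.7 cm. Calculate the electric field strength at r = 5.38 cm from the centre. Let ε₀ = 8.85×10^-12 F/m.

E = 9.15×10^5 N/C

By spherical symmetry E is radial; choose a Gaussian sphere of radius r = 5.38 cm (r < R).
For a uniform sphere the enclosed fraction is (r/R)³, so Q_enc = (-40.2 μC)(0.0538/0.277)³ = -2.945×10^-7 C.
Gauss's law: E·4πr² = Q_enc/ε₀.
E = |Q_enc|/(4πε₀r²) = (2.945×10^-7)/(4π·8.85×10^-12·(0.0538)²) = 9.15×10^5 N/C.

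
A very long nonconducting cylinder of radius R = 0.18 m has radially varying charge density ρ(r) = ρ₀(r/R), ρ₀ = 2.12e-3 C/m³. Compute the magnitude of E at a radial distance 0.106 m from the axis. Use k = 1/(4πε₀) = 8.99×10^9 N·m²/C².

By cylindrical symmetry E is radial; use a coaxial Gaussian cylinder of radius 0.106 m and length L (r < R).
λ_enc = ∫₀^r ρ(r')·2πr' dr' = (2πρ₀/R)·r^3/3 = 2.938×10^-5 C/m.
Gauss's law: E·2πrL = λ_enc L/ε₀.
E = 2k|λ_enc|/r = 2(8.99×10^9)(2.938×10^-5)/(0.106) = 4.98×10^6 N/C.

4.98×10^6 N/C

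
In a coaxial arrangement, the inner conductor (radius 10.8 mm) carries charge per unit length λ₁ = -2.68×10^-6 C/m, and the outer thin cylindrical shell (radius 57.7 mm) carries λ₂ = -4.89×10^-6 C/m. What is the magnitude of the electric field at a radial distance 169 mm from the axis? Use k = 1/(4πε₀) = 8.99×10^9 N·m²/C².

Choose a coaxial cylinder of radius r = 169 mm (arbitrary length L) as the Gaussian surface (r > 57.7 mm, enclosing both).
λ_enc = λ₁ + λ₂ = (-2.68×10^-6) + (-4.89e-6) = -7.57e-6 C/m.
Applying ∮E·dA = Q_enc/ε₀ with the end caps contributing no flux:
E = 2k|λ_enc|/r = 2(8.99×10^9)(7.57e-6)/(0.169) = 8.05e5 N/C.

8.05e5 V/m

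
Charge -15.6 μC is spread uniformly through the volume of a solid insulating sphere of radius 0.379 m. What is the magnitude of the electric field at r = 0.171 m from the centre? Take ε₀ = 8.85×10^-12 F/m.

By spherical symmetry E is radial; choose a Gaussian sphere of radius r = 0.171 m (r < R).
For a uniform sphere the enclosed fraction is (r/R)³, so Q_enc = (-15.6 μC)(0.171/0.379)³ = -1.433×10^-6 C.
Applying ∮E·dA = Q_enc/ε₀ with Φ = E(4πr²):
E = |Q_enc|/(4πε₀r²) = (1.433×10^-6)/(4π·8.85×10^-12·(0.171)²) = 4.41×10^5 N/C.

E ≈ 4.41×10^5 N/C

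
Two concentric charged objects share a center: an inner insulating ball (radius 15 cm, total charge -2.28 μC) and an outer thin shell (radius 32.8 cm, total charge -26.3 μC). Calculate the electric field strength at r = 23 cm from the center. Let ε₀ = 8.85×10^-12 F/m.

3.88×10^5 V/m

Symmetry ⇒ E = E(r) r̂. Gaussian sphere of radius r = 23 cm (between the bodies, 15 cm < r < 32.8 cm).
Only the inner charge is enclosed; the outer shell contributes nothing inside itself. Q_enc = -2.28 μC = -2.28×10^-6 C.
Since E is radial and uniform over the Gaussian sphere, Φ = E·4πr² = Q_enc/ε₀.
E = |Q_enc|/(4πε₀r²) = (2.28×10^-6)/(4π·8.85×10^-12·(0.23)²) = 3.88×10^5 N/C.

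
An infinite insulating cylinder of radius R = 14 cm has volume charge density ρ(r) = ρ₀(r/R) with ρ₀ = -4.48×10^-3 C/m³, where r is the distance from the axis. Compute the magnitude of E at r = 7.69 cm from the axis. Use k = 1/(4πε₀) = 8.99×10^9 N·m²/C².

E = 7.13e6 N/C

Coaxial Gaussian cylinder, radius r = 7.69 cm, length L (r < R).
Integrating ρ over the cross-section to radius r: λ_enc = (2πρ₀/R) ∫₀^r r'^2 dr' = 2πρ₀ r^3/(3·R) = -3.048e-5 C/m.
Applying ∮E·dA = Q_enc/ε₀ with the end caps contributing no flux:
E = 2k|λ_enc|/r = 2(8.99×10^9)(3.048×10^-5)/(0.0769) = 7.13e6 N/C.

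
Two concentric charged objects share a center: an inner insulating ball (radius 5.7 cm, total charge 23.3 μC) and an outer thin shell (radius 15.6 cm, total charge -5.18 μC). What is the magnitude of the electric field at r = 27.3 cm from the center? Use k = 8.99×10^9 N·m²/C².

2.19×10^6 N/C

By spherical symmetry E is radial; choose a Gaussian sphere of radius r = 27.3 cm (r > 15.6 cm, enclosing both).
Q_enc = (23.3 μC) + (-5.18 μC) = 1.812×10^-5 C.
Since E is radial and uniform over the Gaussian sphere, Φ = E·4πr² = Q_enc/ε₀.
E = k|Q_enc|/r² = (8.99×10^9)(1.812×10^-5)/(0.273)² = 2.19×10^6 N/C.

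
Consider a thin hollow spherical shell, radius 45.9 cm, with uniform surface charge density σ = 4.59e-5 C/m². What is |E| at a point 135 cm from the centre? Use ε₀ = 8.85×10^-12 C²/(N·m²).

|E| ≈ 6.00×10^5 V/m

Take a concentric spherical Gaussian surface of radius r = 135 cm (r > 45.9 cm).
The entire shell is enclosed: Q_enc = σ·4πR² = (4.59×10^-5)·4π·(0.459)² = 1.215e-4 C.
Since E is radial and uniform over the Gaussian sphere, Φ = E·4πr² = Q_enc/ε₀.
E = |Q_enc|/(4πε₀r²) = (1.215×10^-4)/(4π·8.85×10^-12·(1.35)²) = 6.00e5 N/C.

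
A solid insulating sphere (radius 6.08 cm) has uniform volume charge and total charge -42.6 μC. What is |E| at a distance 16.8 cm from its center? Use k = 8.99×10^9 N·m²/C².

Symmetry ⇒ E = E(r) r̂. Gaussian sphere of radius r = 16.8 cm (r > R, so the entire charge is enclosed).
Q_enc = -42.6 μC = -4.26×10^-5 C.
Since E is radial and uniform over the Gaussian sphere, Φ = E·4πr² = Q_enc/ε₀.
E = k|Q_enc|/r² = (8.99×10^9)(4.26×10^-5)/(0.168)² = 1.36×10^7 N/C.

1.36e7 N/C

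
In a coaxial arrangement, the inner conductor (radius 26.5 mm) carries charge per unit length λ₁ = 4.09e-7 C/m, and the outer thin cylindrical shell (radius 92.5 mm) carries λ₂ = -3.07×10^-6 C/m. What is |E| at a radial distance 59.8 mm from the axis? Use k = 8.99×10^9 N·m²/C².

E = 1.23×10^5 V/m

By cylindrical symmetry E is radial; use a coaxial Gaussian cylinder of radius 59.8 mm and length L (between the conductors, 26.5 mm < r < 92.5 mm).
Only the inner wire is enclosed; the outer shell contributes nothing inside itself. λ_enc = λ₁ = 4.09e-7 C/m.
Gauss's law: E·2πrL = λ_enc L/ε₀.
E = 2k|λ_enc|/r = 2(8.99×10^9)(4.09×10^-7)/(0.0598) = 1.23×10^5 N/C.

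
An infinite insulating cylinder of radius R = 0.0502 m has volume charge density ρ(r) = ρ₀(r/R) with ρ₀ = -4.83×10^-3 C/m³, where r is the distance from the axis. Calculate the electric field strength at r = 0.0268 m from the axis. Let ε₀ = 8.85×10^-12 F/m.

By cylindrical symmetry E is radial; use a coaxial Gaussian cylinder of radius 0.0268 m and length L (r < R).
Integrating ρ over the cross-section to radius r: λ_enc = (2πρ₀/R) ∫₀^r r'^2 dr' = 2πρ₀ r^3/(3·R) = -3.879×10^-6 C/m.
By Gauss's law (flux through the curved wall only), E·2πrL = λ_enc L/ε₀.
E = |λ_enc|/(2πε₀r) = (3.879×10^-6)/(2π·8.85×10^-12·0.0268) = 2.60×10^6 N/C.

E ≈ 2.60×10^6 N/C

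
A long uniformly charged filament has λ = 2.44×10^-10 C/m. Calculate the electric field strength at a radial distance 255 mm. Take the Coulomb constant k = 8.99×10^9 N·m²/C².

E = 17.2 N/C

Take a coaxial cylindrical Gaussian surface of radius r = 255 mm and length L.
Q_enc = λL, so λ_enc = 2.44×10^-10 C/m.
Applying ∮E·dA = Q_enc/ε₀ with the end caps contributing no flux:
E = 2k|λ_enc|/r = 2(8.99×10^9)(2.44e-10)/(0.255) = 17.2 N/C.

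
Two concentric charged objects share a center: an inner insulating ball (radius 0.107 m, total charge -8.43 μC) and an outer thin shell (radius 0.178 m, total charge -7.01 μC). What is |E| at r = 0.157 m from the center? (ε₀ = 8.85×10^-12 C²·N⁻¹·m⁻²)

|E| ≈ 3.08×10^6 N/C

Symmetry ⇒ E = E(r) r̂. Gaussian sphere of radius r = 0.157 m (between the bodies, 0.107 m < r < 0.178 m).
The shell at 0.178 m lies outside the Gaussian surface, so Q_enc = -8.43 μC = -8.43×10^-6 C.
Gauss's law: E·4πr² = Q_enc/ε₀.
E = |Q_enc|/(4πε₀r²) = (8.43×10^-6)/(4π·8.85×10^-12·(0.157)²) = 3.08×10^6 N/C.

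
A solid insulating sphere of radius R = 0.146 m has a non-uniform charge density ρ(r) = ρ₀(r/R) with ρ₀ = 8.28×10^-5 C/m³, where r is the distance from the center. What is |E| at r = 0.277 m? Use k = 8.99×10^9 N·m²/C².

E ≈ 9.49e4 N/C

Symmetry ⇒ E = E(r) r̂. Gaussian sphere of radius r = 0.277 m (r > R, all charge enclosed).
Q_enc = 4π ∫₀^R ρ₀(r'/R)^1 r'² dr' = 4πρ₀R³/4 = 8.095e-7 C.
Gauss's law: E·4πr² = Q_enc/ε₀.
E = k|Q_enc|/r² = (8.99×10^9)(8.095e-7)/(0.277)² = 9.49×10^4 N/C.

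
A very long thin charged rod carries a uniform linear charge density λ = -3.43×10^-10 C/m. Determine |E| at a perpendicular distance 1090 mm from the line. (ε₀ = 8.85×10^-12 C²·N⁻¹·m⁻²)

|E| = 5.66 V/m

Coaxial Gaussian cylinder, radius r = 1090 mm, length L.
Q_enc = λL, so λ_enc = -3.43×10^-10 C/m.
Since E is radial and uniform over the curved surface, Φ = E·2πrL = Q_enc/ε₀ = λ_enc L/ε₀.
E = |λ_enc|/(2πε₀r) = (3.43×10^-10)/(2π·8.85×10^-12·1.09) = 5.66 N/C.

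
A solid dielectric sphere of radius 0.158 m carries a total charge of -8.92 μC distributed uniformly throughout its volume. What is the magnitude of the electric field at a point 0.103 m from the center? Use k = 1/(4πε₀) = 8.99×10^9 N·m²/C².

Take a concentric spherical Gaussian surface of radius r = 0.103 m (r < R).
Only the charge within r is enclosed: Q_enc = Q·(r/R)³ = (-8.92 μC)·(0.103 m/0.158 m)³ = -2.471e-6 C.
Gauss's law: E·4πr² = Q_enc/ε₀.
E = k|Q_enc|/r² = (8.99×10^9)(2.471e-6)/(0.103)² = 2.09×10^6 N/C.

E = 2.09×10^6 V/m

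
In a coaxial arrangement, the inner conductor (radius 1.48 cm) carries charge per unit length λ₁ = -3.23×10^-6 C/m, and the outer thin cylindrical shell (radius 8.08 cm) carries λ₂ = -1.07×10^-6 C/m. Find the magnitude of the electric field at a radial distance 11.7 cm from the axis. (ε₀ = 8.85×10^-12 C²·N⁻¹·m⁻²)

By cylindrical symmetry E is radial; use a coaxial Gaussian cylinder of radius 11.7 cm and length L (r > 8.08 cm, enclosing both).
λ_enc = λ₁ + λ₂ = (-3.23×10^-6) + (-1.07×10^-6) = -4.30×10^-6 C/m.
By Gauss's law (flux through the curved wall only), E·2πrL = λ_enc L/ε₀.
E = |λ_enc|/(2πε₀r) = (4.30×10^-6)/(2π·8.85×10^-12·0.117) = 6.61×10^5 N/C.

E = 6.61×10^5 N/C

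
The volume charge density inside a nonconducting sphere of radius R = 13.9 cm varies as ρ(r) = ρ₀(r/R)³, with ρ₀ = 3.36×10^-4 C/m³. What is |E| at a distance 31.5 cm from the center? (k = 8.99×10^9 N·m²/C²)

Take a concentric spherical Gaussian surface of radius r = 31.5 cm (r > R, all charge enclosed).
Q_enc = 4π ∫₀^R ρ₀(r'/R)^3 r'² dr' = 4πρ₀R³/6 = 1.89×10^-6 C.
Gauss's law: E·4πr² = Q_enc/ε₀.
E = k|Q_enc|/r² = (8.99×10^9)(1.89e-6)/(0.315)² = 1.71e5 N/C.

|E| = 1.71×10^5 N/C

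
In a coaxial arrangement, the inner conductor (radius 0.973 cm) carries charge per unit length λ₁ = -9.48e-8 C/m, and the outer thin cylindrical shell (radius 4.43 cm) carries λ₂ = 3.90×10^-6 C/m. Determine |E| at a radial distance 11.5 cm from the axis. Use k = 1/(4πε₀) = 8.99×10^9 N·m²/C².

|E| = 5.95×10^5 N/C

Choose a coaxial cylinder of radius r = 11.5 cm (arbitrary length L) as the Gaussian surface (r > 4.43 cm, enclosing both).
λ_enc = λ₁ + λ₂ = (-9.48e-8) + (3.90e-6) = 3.805×10^-6 C/m.
By Gauss's law (flux through the curved wall only), E·2πrL = λ_enc L/ε₀.
E = 2k|λ_enc|/r = 2(8.99×10^9)(3.805e-6)/(0.115) = 5.95×10^5 N/C.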